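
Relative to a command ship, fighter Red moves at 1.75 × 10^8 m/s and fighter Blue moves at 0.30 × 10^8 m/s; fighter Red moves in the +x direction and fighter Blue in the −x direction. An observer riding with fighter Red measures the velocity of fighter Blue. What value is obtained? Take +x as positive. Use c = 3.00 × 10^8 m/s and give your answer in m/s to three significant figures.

β_A = 0.583, β_B = -0.100 (dividing each by c = 3.00 × 10^8 m/s).
Transform to A's frame with the inverse velocity-addition law: u' = (u − v)/(1 − uv/c²), taking u = β_B and v = β_A.
u' = (-0.100 − 0.583) / (1 − (0.583)(-0.100)) = -0.6833/1.0583 = -0.6457.
u' = -0.6457 × 3.00 × 10^8 m/s.

-1.94 × 10^8 m/s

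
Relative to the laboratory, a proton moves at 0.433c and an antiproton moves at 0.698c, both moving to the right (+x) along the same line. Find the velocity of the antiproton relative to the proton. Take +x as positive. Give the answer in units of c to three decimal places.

+0.380c

β_A = 0.433, β_B = 0.698.
Transform to A's frame with the inverse velocity-addition law: u' = (u − v)/(1 − uv/c²), taking u = β_B and v = β_A.
u' = (0.698 − 0.433) / (1 − (0.433)(0.698)) = 0.2650/0.6978 = 0.3798.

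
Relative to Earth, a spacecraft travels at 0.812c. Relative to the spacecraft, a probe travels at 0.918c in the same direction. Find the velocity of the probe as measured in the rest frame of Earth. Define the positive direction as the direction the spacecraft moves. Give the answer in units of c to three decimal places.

0.991c

With v = 0.812 and u' = 0.918 (in units of c),
u = (u' + v)/(1 + u'v/c²):
u = (0.918 + 0.812) / (1 + 0.918·0.812) = 1.7300/1.7454 = 0.9912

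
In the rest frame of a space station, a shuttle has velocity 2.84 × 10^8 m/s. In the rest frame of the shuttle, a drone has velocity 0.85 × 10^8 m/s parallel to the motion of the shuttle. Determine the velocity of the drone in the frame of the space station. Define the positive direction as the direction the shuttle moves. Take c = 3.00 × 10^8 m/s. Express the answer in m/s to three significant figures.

2.91 × 10^8 m/s

In units of c (dividing by 3.00 × 10^8 m/s): v = 0.947, u' = 0.283.
u = (u' + v)/(1 + u'v/c²):
u = (0.283 + 0.947) / (1 + 0.283·0.947) = 1.2300/1.2682 = 0.9699
(Galilean addition would give +1.230c, exceeding c.)
Converting back: u = 0.9699 × 3.00 × 10^8 m/s.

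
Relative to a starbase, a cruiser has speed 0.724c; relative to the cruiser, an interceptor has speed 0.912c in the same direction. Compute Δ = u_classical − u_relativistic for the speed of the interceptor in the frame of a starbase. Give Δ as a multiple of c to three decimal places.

Δ = 0.651c

Galilean: u_cl = 0.912 + 0.724 = 1.6360.
Relativistic: u_rel = (0.912 + 0.724) / (1 + 0.912·0.724) = 1.6360/1.6603 = 0.9854.
Δ = 1.6360 − 0.9854 = 0.6506.
(The classical prediction exceeds c; the relativistic result does not.)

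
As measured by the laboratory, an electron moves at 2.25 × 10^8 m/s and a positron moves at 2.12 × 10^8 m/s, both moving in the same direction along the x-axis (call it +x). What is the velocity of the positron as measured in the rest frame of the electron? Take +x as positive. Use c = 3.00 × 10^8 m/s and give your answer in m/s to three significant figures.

β_A = 0.750, β_B = 0.707 (dividing each by c = 3.00 × 10^8 m/s).
Transform to A's frame with the inverse velocity-addition law: u' = (u − v)/(1 − uv/c²), taking u = β_B and v = β_A.
u' = (0.707 − 0.750) / (1 − (0.750)(0.707)) = -0.0433/0.4700 = -0.0922.
u' = -0.0922 × 3.00 × 10^8 m/s.

-2.77 × 10^7 m/s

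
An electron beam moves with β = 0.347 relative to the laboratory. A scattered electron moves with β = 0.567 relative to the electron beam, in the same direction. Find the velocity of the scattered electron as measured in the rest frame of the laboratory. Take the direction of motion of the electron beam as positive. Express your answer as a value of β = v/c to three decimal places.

β = 0.764

With v = 0.347 and u' = 0.567 (in units of c),
u = (u' + v)/(1 + u'v/c²):
u = (0.567 + 0.347) / (1 + 0.567·0.347) = 0.9140/1.1967 = 0.7637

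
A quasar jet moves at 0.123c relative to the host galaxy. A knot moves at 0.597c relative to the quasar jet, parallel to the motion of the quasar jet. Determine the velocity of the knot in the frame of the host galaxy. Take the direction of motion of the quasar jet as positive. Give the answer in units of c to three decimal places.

0.671c

With v = 0.123 and u' = 0.597 (in units of c),
u = (u' + v)/(1 + u'v/c²):
u = (0.597 + 0.123) / (1 + 0.597·0.123) = 0.7200/1.0734 = 0.6707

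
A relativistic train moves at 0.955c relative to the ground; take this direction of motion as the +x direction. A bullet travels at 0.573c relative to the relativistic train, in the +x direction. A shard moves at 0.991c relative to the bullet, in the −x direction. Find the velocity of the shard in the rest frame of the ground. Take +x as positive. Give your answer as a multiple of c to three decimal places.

Apply u = (u' + v)/(1 + u'v/c²) successively, working outward toward the ground.
Start: velocity of the relativistic train relative to the ground = 0.9550c.
Compose with the bullet (u' = 0.573 in the relativistic train frame): u_1 = (0.573 + 0.955) / (1 + 0.573·0.955) = 1.5280/1.5472 = 0.9876.
Compose with the shard (u' = -0.991 in the bullet frame): u_2 = (-0.991 + 0.988) / (1 + (-0.991)·0.988) = -0.0034/0.0213 = -0.1605.

-0.160c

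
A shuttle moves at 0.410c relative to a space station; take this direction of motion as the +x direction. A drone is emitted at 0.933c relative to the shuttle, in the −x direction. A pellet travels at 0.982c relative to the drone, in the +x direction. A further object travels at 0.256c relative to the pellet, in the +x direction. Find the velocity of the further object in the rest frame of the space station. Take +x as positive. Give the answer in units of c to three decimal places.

Apply u = (u' + v)/(1 + u'v/c²) successively, working outward toward the space station.
Start: velocity of the shuttle relative to the space station = 0.4100c.
Compose with the drone (u' = -0.933 in the shuttle frame): u_1 = (-0.933 + 0.410) / (1 + (-0.933)·0.410) = -0.5230/0.6175 = -0.8470.
Compose with the pellet (u' = 0.982 in the drone frame): u_2 = (0.982 + (-0.847)) / (1 + 0.982·(-0.847)) = 0.1350/0.1682 = 0.8024.
Compose with the further object (u' = 0.256 in the pellet frame): u_3 = (0.256 + 0.802) / (1 + 0.256·0.802) = 1.0584/1.2054 = 0.8780.

+0.878c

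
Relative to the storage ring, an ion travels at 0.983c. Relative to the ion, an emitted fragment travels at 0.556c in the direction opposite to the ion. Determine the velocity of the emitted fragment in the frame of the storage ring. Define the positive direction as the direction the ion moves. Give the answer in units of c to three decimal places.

With v = 0.983 and u' = -0.556 (in units of c),
u = (u' + v)/(1 + u'v/c²):
u = (-0.556 + 0.983) / (1 + (-0.556)·0.983) = 0.4270/0.4535 = 0.9417

+0.942c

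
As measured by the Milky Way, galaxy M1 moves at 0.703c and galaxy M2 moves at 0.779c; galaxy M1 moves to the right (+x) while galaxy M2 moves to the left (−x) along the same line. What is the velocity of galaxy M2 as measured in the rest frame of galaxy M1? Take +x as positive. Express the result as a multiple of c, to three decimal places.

β_A = 0.703, β_B = -0.779.
Transform to A's frame with the inverse velocity-addition law: u' = (u − v)/(1 − uv/c²), taking u = β_B and v = β_A.
u' = (-0.779 − 0.703) / (1 − (0.703)(-0.779)) = -1.4820/1.5476 = -0.9576.

-0.958c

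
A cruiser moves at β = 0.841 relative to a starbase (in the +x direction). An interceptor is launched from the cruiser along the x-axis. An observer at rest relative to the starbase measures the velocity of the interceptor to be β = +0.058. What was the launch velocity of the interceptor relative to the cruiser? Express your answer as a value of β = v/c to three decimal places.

Invert the composition law: u' = (u − v)/(1 − uv/c²).
u' = (0.058 − 0.841) / (1 − (0.058)(0.841)) = -0.7830/0.9512 = -0.8232.

β = -0.823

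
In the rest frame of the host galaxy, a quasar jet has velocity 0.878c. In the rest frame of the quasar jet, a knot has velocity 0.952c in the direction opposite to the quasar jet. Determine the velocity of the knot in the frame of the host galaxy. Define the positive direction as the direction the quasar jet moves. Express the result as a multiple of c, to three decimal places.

-0.451c

With v = 0.878 and u' = -0.952 (in units of c),
u = (u' + v)/(1 + u'v/c²):
u = (-0.952 + 0.878) / (1 + (-0.952)·0.878) = -0.0740/0.1641 = -0.4508
(Galilean addition would give -0.074c.)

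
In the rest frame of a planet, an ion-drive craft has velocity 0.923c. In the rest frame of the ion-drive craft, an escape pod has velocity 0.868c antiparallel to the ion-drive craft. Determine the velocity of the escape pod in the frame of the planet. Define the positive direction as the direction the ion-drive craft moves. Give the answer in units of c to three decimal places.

+0.277c

With v = 0.923 and u' = -0.868 (in units of c),
u = (u' + v)/(1 + u'v/c²):
u = (-0.868 + 0.923) / (1 + (-0.868)·0.923) = 0.0550/0.1988 = 0.2766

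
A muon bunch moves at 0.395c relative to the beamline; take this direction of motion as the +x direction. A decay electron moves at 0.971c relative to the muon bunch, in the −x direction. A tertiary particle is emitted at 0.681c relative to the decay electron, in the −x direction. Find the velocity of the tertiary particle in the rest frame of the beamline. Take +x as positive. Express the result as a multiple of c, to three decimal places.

-0.987c

Apply u = (u' + v)/(1 + u'v/c²) successively, working outward toward the beamline.
Start: velocity of the muon bunch relative to the beamline = 0.3950c.
Compose with the decay electron (u' = -0.971 in the muon bunch frame): u_1 = (-0.971 + 0.395) / (1 + (-0.971)·0.395) = -0.5760/0.6165 = -0.9344.
Compose with the tertiary particle (u' = -0.681 in the decay electron frame): u_2 = (-0.681 + (-0.934)) / (1 + (-0.681)·(-0.934)) = -1.6154/1.6363 = -0.9872.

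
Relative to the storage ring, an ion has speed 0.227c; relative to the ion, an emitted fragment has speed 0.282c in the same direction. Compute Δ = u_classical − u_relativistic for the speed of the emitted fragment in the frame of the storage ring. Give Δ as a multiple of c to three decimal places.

Δ = 0.031c

Galilean: u_cl = 0.282 + 0.227 = 0.5090.
Relativistic: u_rel = (0.282 + 0.227) / (1 + 0.282·0.227) = 0.5090/1.0640 = 0.4784.
Δ = 0.5090 − 0.4784 = 0.0306.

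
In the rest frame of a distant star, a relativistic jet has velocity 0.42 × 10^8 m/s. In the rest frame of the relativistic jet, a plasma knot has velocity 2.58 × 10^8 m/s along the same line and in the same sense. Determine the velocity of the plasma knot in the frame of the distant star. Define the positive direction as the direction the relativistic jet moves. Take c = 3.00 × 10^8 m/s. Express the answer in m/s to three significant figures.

In units of c (dividing by 3.00 × 10^8 m/s): v = 0.140, u' = 0.860.
u = (u' + v)/(1 + u'v/c²):
u = (0.860 + 0.140) / (1 + 0.860·0.140) = 1.0000/1.1204 = 0.8925
(Galilean addition would give +1.000c, exceeding c.)
Converting back: u = 0.8925 × 3.00 × 10^8 m/s.

2.68 × 10^8 m/s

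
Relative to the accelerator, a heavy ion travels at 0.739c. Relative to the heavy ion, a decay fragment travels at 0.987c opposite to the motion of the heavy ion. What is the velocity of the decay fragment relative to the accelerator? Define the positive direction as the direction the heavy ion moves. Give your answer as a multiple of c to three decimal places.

With v = 0.739 and u' = -0.987 (in units of c),
u = (u' + v)/(1 + u'v/c²):
u = (-0.987 + 0.739) / (1 + (-0.987)·0.739) = -0.2480/0.2706 = -0.9165

-0.916c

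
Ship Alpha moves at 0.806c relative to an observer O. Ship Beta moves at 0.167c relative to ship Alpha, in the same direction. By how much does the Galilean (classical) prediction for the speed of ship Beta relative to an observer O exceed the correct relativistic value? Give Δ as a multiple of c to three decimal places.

Galilean: u_cl = 0.167 + 0.806 = 0.9730.
Relativistic: u_rel = (0.167 + 0.806) / (1 + 0.167·0.806) = 0.9730/1.1346 = 0.8576.
Δ = 0.9730 − 0.8576 = 0.1154.

Δ = 0.115c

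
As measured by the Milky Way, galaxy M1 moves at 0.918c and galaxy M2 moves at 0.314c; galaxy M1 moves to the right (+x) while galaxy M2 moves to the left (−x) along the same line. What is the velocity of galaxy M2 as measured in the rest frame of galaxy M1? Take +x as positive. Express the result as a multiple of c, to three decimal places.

-0.956c

β_A = 0.918, β_B = -0.314.
Transform to A's frame with the inverse velocity-addition law: u' = (u − v)/(1 − uv/c²), taking u = β_B and v = β_A.
u' = (-0.314 − 0.918) / (1 − (0.918)(-0.314)) = -1.2320/1.2883 = -0.9563.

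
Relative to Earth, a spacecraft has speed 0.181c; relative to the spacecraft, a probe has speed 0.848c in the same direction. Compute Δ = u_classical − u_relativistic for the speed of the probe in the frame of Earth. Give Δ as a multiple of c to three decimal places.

Δ = 0.137c

Galilean: u_cl = 0.848 + 0.181 = 1.0290.
Relativistic: u_rel = (0.848 + 0.181) / (1 + 0.848·0.181) = 1.0290/1.1535 = 0.8921.
Δ = 1.0290 − 0.8921 = 0.1369.
(The classical prediction exceeds c; the relativistic result does not.)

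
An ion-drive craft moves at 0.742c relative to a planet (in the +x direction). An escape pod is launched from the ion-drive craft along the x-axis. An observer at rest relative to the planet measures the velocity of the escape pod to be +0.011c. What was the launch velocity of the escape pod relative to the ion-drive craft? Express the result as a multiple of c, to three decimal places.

Invert the composition law: u' = (u − v)/(1 − uv/c²).
u' = (0.011 − 0.742) / (1 − (0.011)(0.742)) = -0.7310/0.9918 = -0.7370.

-0.737c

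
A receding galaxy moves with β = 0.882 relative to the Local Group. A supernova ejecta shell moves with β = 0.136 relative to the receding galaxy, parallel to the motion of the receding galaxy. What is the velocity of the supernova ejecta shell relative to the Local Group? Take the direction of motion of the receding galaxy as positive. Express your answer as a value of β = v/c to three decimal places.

With v = 0.882 and u' = 0.136 (in units of c),
u = (u' + v)/(1 + u'v/c²):
u = (0.136 + 0.882) / (1 + 0.136·0.882) = 1.0180/1.1200 = 0.9090
(Galilean addition would give +1.018c, exceeding c.)

β = 0.909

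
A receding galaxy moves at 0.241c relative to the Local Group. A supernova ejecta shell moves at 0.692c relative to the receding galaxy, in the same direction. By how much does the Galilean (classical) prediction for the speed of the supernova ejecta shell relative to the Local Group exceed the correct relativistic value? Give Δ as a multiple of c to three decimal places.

Galilean: u_cl = 0.692 + 0.241 = 0.9330.
Relativistic: u_rel = (0.692 + 0.241) / (1 + 0.692·0.241) = 0.9330/1.1668 = 0.7996.
Δ = 0.9330 − 0.7996 = 0.1334.

Δ = 0.133c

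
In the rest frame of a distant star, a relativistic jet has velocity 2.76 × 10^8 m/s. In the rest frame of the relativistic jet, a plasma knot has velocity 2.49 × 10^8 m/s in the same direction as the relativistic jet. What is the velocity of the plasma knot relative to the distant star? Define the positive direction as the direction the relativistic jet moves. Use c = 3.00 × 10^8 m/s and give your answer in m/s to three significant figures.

In units of c (dividing by 3.00 × 10^8 m/s): v = 0.920, u' = 0.830.
u = (u' + v)/(1 + u'v/c²):
u = (0.830 + 0.920) / (1 + 0.830·0.920) = 1.7500/1.7636 = 0.9923
Converting back: u = 0.9923 × 3.00 × 10^8 m/s.

2.98 × 10^8 m/s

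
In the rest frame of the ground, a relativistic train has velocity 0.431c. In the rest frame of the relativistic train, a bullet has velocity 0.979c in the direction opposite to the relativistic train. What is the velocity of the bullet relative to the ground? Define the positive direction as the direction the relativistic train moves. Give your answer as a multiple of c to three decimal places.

With v = 0.431 and u' = -0.979 (in units of c),
u = (u' + v)/(1 + u'v/c²):
u = (-0.979 + 0.431) / (1 + (-0.979)·0.431) = -0.5480/0.5781 = -0.9480
(Galilean addition would give -0.548c.)

-0.948c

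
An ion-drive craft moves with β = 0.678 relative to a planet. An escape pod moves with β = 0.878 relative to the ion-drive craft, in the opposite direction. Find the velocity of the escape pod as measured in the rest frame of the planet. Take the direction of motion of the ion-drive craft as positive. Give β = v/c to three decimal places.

β = -0.494

With v = 0.678 and u' = -0.878 (in units of c),
u = (u' + v)/(1 + u'v/c²):
u = (-0.878 + 0.678) / (1 + (-0.878)·0.678) = -0.2000/0.4047 = -0.4942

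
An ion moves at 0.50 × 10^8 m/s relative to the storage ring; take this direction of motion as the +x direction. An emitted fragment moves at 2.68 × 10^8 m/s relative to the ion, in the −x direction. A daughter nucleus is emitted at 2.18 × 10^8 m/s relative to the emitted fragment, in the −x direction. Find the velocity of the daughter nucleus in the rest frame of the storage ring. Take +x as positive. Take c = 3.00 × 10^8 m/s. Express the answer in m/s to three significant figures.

Apply u = (u' + v)/(1 + u'v/c²) successively, working outward toward the storage ring.
(Dividing each given speed by c = 3.00 × 10^8 m/s to work in units of c.)
Start: velocity of the ion relative to the storage ring = 0.1667c.
Compose with the emitted fragment (u' = -0.893 in the ion frame): u_1 = (-0.893 + 0.167) / (1 + (-0.893)·0.167) = -0.7267/0.8511 = -0.8538.
Compose with the daughter nucleus (u' = -0.727 in the emitted fragment frame): u_2 = (-0.727 + (-0.854)) / (1 + (-0.727)·(-0.854)) = -1.5805/1.6204 = -0.9753.
So u = -0.9753 × 3.00 × 10^8 m/s.

-2.93 × 10^8 m/s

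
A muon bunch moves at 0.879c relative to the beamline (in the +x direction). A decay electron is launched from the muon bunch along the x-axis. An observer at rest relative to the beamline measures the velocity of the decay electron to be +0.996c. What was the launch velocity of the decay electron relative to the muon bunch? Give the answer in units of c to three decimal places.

Invert the composition law: u' = (u − v)/(1 − uv/c²).
u' = (0.996 − 0.879) / (1 − (0.996)(0.879)) = 0.1170/0.1245 = 0.9396.

+0.940c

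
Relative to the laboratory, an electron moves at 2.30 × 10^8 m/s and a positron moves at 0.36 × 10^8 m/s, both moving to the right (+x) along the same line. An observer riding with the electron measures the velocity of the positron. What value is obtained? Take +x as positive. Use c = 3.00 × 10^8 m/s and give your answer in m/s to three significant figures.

-2.14 × 10^8 m/s

β_A = 0.767, β_B = 0.120 (dividing each by c = 3.00 × 10^8 m/s).
Transform to A's frame with the inverse velocity-addition law: u' = (u − v)/(1 − uv/c²), taking u = β_B and v = β_A.
u' = (0.120 − 0.767) / (1 − (0.767)(0.120)) = -0.6467/0.9080 = -0.7122.
u' = -0.7122 × 3.00 × 10^8 m/s.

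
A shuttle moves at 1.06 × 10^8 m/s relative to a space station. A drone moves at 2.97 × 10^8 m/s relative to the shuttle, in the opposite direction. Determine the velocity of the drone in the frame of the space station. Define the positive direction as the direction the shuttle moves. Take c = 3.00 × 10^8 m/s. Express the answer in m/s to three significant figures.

-2.94 × 10^8 m/s

In units of c (dividing by 3.00 × 10^8 m/s): v = 0.353, u' = -0.990.
u = (u' + v)/(1 + u'v/c²):
u = (-0.990 + 0.353) / (1 + (-0.990)·0.353) = -0.6367/0.6502 = -0.9792
Converting back: u = -0.9792 × 3.00 × 10^8 m/s.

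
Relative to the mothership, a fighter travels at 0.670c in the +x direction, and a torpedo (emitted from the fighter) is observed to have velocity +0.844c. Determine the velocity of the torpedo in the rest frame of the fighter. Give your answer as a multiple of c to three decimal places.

Invert the composition law: u' = (u − v)/(1 − uv/c²).
u' = (0.844 − 0.670) / (1 − (0.844)(0.670)) = 0.1740/0.4345 = 0.4004.

+0.400c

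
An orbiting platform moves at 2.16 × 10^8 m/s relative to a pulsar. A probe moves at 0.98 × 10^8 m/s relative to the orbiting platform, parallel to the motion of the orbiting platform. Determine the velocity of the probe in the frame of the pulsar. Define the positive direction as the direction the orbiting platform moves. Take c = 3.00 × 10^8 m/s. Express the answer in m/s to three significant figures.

In units of c (dividing by 3.00 × 10^8 m/s): v = 0.720, u' = 0.327.
u = (u' + v)/(1 + u'v/c²):
u = (0.327 + 0.720) / (1 + 0.327·0.720) = 1.0467/1.2352 = 0.8474
(Galilean addition would give +1.047c, exceeding c.)
Converting back: u = 0.8474 × 3.00 × 10^8 m/s.

2.54 × 10^8 m/s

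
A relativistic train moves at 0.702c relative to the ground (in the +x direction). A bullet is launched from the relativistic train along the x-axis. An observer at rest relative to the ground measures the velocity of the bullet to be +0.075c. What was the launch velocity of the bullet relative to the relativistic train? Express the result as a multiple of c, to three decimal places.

Invert the composition law: u' = (u − v)/(1 − uv/c²).
u' = (0.075 − 0.702) / (1 − (0.075)(0.702)) = -0.6270/0.9474 = -0.6618.

-0.662c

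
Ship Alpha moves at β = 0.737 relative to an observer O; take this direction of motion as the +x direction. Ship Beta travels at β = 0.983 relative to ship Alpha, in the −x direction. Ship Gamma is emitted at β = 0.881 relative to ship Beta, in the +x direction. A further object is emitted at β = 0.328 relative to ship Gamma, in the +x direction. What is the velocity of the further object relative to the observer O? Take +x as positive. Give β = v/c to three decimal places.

β = +0.278

Apply u = (u' + v)/(1 + u'v/c²) successively, working outward toward the observer O.
Start: velocity of ship Alpha relative to the observer O = 0.7370c.
Compose with ship Beta (u' = -0.983 in ship Alpha frame): u_1 = (-0.983 + 0.737) / (1 + (-0.983)·0.737) = -0.2460/0.2755 = -0.8928.
Compose with ship Gamma (u' = 0.881 in ship Beta frame): u_2 = (0.881 + (-0.893)) / (1 + 0.881·(-0.893)) = -0.0118/0.2134 = -0.0554.
Compose with the further object (u' = 0.328 in ship Gamma frame): u_3 = (0.328 + (-0.055)) / (1 + 0.328·(-0.055)) = 0.2726/0.9818 = 0.2776.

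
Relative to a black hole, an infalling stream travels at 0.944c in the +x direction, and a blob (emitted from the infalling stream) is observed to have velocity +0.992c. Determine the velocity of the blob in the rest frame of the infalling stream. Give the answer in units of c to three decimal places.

Invert the composition law: u' = (u − v)/(1 − uv/c²).
u' = (0.992 − 0.944) / (1 − (0.992)(0.944)) = 0.0480/0.0636 = 0.7553.

+0.755c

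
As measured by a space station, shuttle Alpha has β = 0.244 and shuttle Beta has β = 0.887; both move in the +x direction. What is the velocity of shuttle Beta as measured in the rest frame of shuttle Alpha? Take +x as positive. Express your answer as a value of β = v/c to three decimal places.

β = +0.821

β_A = 0.244, β_B = 0.887.
Transform to A's frame with the inverse velocity-addition law: u' = (u − v)/(1 − uv/c²), taking u = β_B and v = β_A.
u' = (0.887 − 0.244) / (1 − (0.244)(0.887)) = 0.6430/0.7836 = 0.8206.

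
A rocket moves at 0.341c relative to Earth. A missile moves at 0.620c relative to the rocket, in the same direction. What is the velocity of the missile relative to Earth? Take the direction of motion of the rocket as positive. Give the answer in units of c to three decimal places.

With v = 0.341 and u' = 0.620 (in units of c),
u = (u' + v)/(1 + u'v/c²):
u = (0.620 + 0.341) / (1 + 0.620·0.341) = 0.9610/1.2114 = 0.7933

0.793c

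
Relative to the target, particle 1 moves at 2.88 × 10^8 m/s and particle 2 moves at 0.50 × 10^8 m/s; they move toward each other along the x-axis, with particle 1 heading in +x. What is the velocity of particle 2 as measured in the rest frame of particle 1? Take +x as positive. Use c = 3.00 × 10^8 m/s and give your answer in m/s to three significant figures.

-2.91 × 10^8 m/s

β_A = 0.960, β_B = -0.167 (dividing each by c = 3.00 × 10^8 m/s).
Transform to A's frame with the inverse velocity-addition law: u' = (u − v)/(1 − uv/c²), taking u = β_B and v = β_A.
u' = (-0.167 − 0.960) / (1 − (0.960)(-0.167)) = -1.1267/1.1600 = -0.9713.
u' = -0.9713 × 3.00 × 10^8 m/s.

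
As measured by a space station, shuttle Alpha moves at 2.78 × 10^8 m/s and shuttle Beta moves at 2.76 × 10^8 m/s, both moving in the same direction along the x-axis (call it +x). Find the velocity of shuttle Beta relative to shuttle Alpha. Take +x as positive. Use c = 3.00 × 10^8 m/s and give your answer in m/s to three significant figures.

β_A = 0.927, β_B = 0.920 (dividing each by c = 3.00 × 10^8 m/s).
Transform to A's frame with the inverse velocity-addition law: u' = (u − v)/(1 − uv/c²), taking u = β_B and v = β_A.
u' = (0.920 − 0.927) / (1 − (0.927)(0.920)) = -0.0067/0.1475 = -0.0452.
u' = -0.0452 × 3.00 × 10^8 m/s.

-1.36 × 10^7 m/s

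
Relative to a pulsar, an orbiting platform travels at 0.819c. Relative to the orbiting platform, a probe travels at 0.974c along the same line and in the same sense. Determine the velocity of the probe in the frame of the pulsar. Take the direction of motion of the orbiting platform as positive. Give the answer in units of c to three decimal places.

0.997c

With v = 0.819 and u' = 0.974 (in units of c),
u = (u' + v)/(1 + u'v/c²):
u = (0.974 + 0.819) / (1 + 0.974·0.819) = 1.7930/1.7977 = 0.9974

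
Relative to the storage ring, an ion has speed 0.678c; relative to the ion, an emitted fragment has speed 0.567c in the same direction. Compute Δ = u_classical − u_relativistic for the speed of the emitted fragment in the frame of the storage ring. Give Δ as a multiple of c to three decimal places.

Galilean: u_cl = 0.567 + 0.678 = 1.2450.
Relativistic: u_rel = (0.567 + 0.678) / (1 + 0.567·0.678) = 1.2450/1.3844 = 0.8993.
Δ = 1.2450 − 0.8993 = 0.3457.
(The classical prediction exceeds c; the relativistic result does not.)

Δ = 0.346c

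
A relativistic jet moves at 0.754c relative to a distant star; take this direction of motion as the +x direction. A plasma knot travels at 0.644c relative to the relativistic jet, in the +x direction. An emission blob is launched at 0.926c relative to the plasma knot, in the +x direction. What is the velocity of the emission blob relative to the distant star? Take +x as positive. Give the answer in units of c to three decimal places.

0.998c

Apply u = (u' + v)/(1 + u'v/c²) successively, working outward toward the distant star.
Start: velocity of the relativistic jet relative to the distant star = 0.7540c.
Compose with the plasma knot (u' = 0.644 in the relativistic jet frame): u_1 = (0.644 + 0.754) / (1 + 0.644·0.754) = 1.3980/1.4856 = 0.9410.
Compose with the emission blob (u' = 0.926 in the plasma knot frame): u_2 = (0.926 + 0.941) / (1 + 0.926·0.941) = 1.8670/1.8714 = 0.9977.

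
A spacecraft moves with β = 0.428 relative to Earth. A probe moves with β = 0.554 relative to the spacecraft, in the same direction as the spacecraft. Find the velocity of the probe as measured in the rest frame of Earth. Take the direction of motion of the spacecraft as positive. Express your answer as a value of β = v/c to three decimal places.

With v = 0.428 and u' = 0.554 (in units of c),
u = (u' + v)/(1 + u'v/c²):
u = (0.554 + 0.428) / (1 + 0.554·0.428) = 0.9820/1.2371 = 0.7938

β = 0.794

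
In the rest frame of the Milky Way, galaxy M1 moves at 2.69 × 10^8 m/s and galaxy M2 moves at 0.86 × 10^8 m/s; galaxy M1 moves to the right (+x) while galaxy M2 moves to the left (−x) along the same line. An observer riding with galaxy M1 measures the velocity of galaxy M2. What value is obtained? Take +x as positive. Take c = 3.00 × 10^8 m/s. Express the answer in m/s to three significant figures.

-2.82 × 10^8 m/s

β_A = 0.897, β_B = -0.287 (dividing each by c = 3.00 × 10^8 m/s).
Transform to A's frame with the inverse velocity-addition law: u' = (u − v)/(1 − uv/c²), taking u = β_B and v = β_A.
u' = (-0.287 − 0.897) / (1 − (0.897)(-0.287)) = -1.1833/1.2570 = -0.9414.
u' = -0.9414 × 3.00 × 10^8 m/s.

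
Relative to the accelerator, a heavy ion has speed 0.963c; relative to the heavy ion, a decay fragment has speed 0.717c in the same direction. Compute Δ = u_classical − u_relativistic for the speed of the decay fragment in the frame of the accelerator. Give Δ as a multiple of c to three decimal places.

Galilean: u_cl = 0.717 + 0.963 = 1.6800.
Relativistic: u_rel = (0.717 + 0.963) / (1 + 0.717·0.963) = 1.6800/1.6905 = 0.9938.
Δ = 1.6800 − 0.9938 = 0.6862.
(The classical prediction exceeds c; the relativistic result does not.)

Δ = 0.686c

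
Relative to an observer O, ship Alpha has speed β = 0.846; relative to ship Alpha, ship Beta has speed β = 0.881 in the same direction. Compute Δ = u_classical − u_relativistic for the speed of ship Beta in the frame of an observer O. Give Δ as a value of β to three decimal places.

Δ = 0.738

Galilean: u_cl = 0.881 + 0.846 = 1.7270.
Relativistic: u_rel = (0.881 + 0.846) / (1 + 0.881·0.846) = 1.7270/1.7453 = 0.9895.
Δ = 1.7270 − 0.9895 = 0.7375.
(The classical prediction exceeds c; the relativistic result does not.)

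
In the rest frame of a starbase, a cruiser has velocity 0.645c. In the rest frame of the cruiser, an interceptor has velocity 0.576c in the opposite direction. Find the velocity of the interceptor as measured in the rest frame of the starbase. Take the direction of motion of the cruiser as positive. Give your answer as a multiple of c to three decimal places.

+0.110c

With v = 0.645 and u' = -0.576 (in units of c),
u = (u' + v)/(1 + u'v/c²):
u = (-0.576 + 0.645) / (1 + (-0.576)·0.645) = 0.0690/0.6285 = 0.1098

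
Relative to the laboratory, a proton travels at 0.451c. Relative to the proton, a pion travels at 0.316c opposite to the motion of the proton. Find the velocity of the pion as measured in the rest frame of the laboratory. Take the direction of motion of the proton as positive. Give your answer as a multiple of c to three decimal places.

+0.157c

With v = 0.451 and u' = -0.316 (in units of c),
u = (u' + v)/(1 + u'v/c²):
u = (-0.316 + 0.451) / (1 + (-0.316)·0.451) = 0.1350/0.8575 = 0.1574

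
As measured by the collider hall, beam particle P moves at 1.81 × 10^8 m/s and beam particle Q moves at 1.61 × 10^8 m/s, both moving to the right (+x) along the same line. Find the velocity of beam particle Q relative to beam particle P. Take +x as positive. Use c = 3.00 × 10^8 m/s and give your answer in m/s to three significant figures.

β_A = 0.603, β_B = 0.537 (dividing each by c = 3.00 × 10^8 m/s).
Transform to A's frame with the inverse velocity-addition law: u' = (u − v)/(1 − uv/c²), taking u = β_B and v = β_A.
u' = (0.537 − 0.603) / (1 − (0.603)(0.537)) = -0.0667/0.6762 = -0.0986.
u' = -0.0986 × 3.00 × 10^8 m/s.

-2.96 × 10^7 m/s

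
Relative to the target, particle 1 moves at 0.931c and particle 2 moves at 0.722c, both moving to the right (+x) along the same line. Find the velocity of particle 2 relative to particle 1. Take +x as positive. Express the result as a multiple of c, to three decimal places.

β_A = 0.931, β_B = 0.722.
Transform to A's frame with the inverse velocity-addition law: u' = (u − v)/(1 − uv/c²), taking u = β_B and v = β_A.
u' = (0.722 − 0.931) / (1 − (0.931)(0.722)) = -0.2090/0.3278 = -0.6375.

-0.638c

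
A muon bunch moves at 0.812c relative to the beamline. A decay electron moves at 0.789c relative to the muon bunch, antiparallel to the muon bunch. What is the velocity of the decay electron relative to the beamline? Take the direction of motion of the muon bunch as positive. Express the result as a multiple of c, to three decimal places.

+0.064c

With v = 0.812 and u' = -0.789 (in units of c),
u = (u' + v)/(1 + u'v/c²):
u = (-0.789 + 0.812) / (1 + (-0.789)·0.812) = 0.0230/0.3593 = 0.0640
(Galilean addition would give +0.023c.)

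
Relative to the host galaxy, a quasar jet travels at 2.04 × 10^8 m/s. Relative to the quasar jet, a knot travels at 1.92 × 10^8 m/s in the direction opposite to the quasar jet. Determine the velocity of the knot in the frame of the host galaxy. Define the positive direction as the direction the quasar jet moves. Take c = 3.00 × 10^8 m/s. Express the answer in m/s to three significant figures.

+2.12 × 10^7 m/s

In units of c (dividing by 3.00 × 10^8 m/s): v = 0.680, u' = -0.640.
u = (u' + v)/(1 + u'v/c²):
u = (-0.640 + 0.680) / (1 + (-0.640)·0.680) = 0.0400/0.5648 = 0.0708
(Galilean addition would give +0.040c.)
Converting back: u = 0.0708 × 3.00 × 10^8 m/s.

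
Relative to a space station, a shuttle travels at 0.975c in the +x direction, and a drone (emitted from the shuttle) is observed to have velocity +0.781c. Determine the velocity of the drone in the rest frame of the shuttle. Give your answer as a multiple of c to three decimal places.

Invert the composition law: u' = (u − v)/(1 − uv/c²).
u' = (0.781 − 0.975) / (1 − (0.781)(0.975)) = -0.1940/0.2385 = -0.8133.

-0.813c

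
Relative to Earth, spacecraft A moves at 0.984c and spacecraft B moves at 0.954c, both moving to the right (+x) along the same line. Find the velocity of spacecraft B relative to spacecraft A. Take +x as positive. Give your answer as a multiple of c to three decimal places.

-0.490c

β_A = 0.984, β_B = 0.954.
Transform to A's frame with the inverse velocity-addition law: u' = (u − v)/(1 − uv/c²), taking u = β_B and v = β_A.
u' = (0.954 − 0.984) / (1 − (0.984)(0.954)) = -0.0300/0.0613 = -0.4897.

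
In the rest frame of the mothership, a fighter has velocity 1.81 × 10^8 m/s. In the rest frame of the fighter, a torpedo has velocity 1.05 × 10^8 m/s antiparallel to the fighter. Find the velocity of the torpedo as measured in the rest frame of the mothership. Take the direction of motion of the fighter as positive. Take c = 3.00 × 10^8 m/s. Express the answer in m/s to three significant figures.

+9.63 × 10^7 m/s

In units of c (dividing by 3.00 × 10^8 m/s): v = 0.603, u' = -0.350.
u = (u' + v)/(1 + u'v/c²):
u = (-0.350 + 0.603) / (1 + (-0.350)·0.603) = 0.2533/0.7888 = 0.3211
Converting back: u = 0.3211 × 3.00 × 10^8 m/s.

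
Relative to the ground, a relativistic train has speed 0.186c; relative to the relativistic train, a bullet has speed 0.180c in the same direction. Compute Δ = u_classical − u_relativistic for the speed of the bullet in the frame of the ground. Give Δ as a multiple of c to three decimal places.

Δ = 0.012c

Galilean: u_cl = 0.180 + 0.186 = 0.3660.
Relativistic: u_rel = (0.180 + 0.186) / (1 + 0.180·0.186) = 0.3660/1.0335 = 0.3541.
Δ = 0.3660 − 0.3541 = 0.0119.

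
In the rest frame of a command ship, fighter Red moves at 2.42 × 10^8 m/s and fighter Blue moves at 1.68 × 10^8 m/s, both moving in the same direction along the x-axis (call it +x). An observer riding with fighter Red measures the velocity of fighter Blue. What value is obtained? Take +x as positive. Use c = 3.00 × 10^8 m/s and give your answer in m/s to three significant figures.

β_A = 0.807, β_B = 0.560 (dividing each by c = 3.00 × 10^8 m/s).
Transform to A's frame with the inverse velocity-addition law: u' = (u − v)/(1 − uv/c²), taking u = β_B and v = β_A.
u' = (0.560 − 0.807) / (1 − (0.807)(0.560)) = -0.2467/0.5483 = -0.4499.
u' = -0.4499 × 3.00 × 10^8 m/s.

-1.35 × 10^8 m/s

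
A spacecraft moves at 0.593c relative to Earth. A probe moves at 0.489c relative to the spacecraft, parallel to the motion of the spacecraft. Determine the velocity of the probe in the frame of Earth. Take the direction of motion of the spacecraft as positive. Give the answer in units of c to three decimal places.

With v = 0.593 and u' = 0.489 (in units of c),
u = (u' + v)/(1 + u'v/c²):
u = (0.489 + 0.593) / (1 + 0.489·0.593) = 1.0820/1.2900 = 0.8388

0.839c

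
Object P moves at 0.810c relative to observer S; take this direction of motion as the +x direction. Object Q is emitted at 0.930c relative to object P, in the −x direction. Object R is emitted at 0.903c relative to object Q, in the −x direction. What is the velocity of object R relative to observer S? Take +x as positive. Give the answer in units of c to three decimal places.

Apply u = (u' + v)/(1 + u'v/c²) successively, working outward toward observer S.
Start: velocity of object P relative to observer S = 0.8100c.
Compose with object Q (u' = -0.930 in object P frame): u_1 = (-0.930 + 0.810) / (1 + (-0.930)·0.810) = -0.1200/0.2467 = -0.4864.
Compose with object R (u' = -0.903 in object Q frame): u_2 = (-0.903 + (-0.486)) / (1 + (-0.903)·(-0.486)) = -1.3894/1.4392 = -0.9654.

-0.965c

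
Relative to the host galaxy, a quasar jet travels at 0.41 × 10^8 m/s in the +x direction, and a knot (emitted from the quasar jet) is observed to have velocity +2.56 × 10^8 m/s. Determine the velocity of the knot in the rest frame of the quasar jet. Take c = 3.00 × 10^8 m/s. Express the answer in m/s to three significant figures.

v = 0.137c, u = 0.853c.
Invert the composition law: u' = (u − v)/(1 − uv/c²).
u' = (0.853 − 0.137) / (1 − (0.853)(0.137)) = 0.7167/0.8834 = 0.8113.
u' = 0.8113 × 3.00 × 10^8 m/s.

+2.43 × 10^8 m/s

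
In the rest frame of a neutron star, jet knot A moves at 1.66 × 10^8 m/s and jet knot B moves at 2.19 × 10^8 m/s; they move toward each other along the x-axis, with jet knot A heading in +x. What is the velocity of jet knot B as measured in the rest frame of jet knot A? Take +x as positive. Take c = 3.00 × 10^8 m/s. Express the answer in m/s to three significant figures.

-2.74 × 10^8 m/s

β_A = 0.553, β_B = -0.730 (dividing each by c = 3.00 × 10^8 m/s).
Transform to A's frame with the inverse velocity-addition law: u' = (u − v)/(1 − uv/c²), taking u = β_B and v = β_A.
u' = (-0.730 − 0.553) / (1 − (0.553)(-0.730)) = -1.2833/1.4039 = -0.9141.
u' = -0.9141 × 3.00 × 10^8 m/s.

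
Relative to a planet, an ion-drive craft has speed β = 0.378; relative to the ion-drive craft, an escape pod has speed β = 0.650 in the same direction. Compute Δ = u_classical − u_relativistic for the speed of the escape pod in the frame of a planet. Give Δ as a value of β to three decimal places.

Δ = 0.203

Galilean: u_cl = 0.650 + 0.378 = 1.0280.
Relativistic: u_rel = (0.650 + 0.378) / (1 + 0.650·0.378) = 1.0280/1.2457 = 0.8252.
Δ = 1.0280 − 0.8252 = 0.2028.
(The classical prediction exceeds c; the relativistic result does not.)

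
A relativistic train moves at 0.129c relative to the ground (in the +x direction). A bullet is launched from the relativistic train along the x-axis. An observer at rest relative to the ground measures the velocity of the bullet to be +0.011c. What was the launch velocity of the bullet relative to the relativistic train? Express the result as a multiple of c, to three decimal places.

-0.118c

Invert the composition law: u' = (u − v)/(1 − uv/c²).
u' = (0.011 − 0.129) / (1 − (0.011)(0.129)) = -0.1180/0.9986 = -0.1182.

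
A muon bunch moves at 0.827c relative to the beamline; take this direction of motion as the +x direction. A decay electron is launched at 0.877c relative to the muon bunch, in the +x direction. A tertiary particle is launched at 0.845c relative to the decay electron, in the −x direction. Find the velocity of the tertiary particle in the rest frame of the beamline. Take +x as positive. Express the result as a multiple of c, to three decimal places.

Apply u = (u' + v)/(1 + u'v/c²) successively, working outward toward the beamline.
Start: velocity of the muon bunch relative to the beamline = 0.8270c.
Compose with the decay electron (u' = 0.877 in the muon bunch frame): u_1 = (0.877 + 0.827) / (1 + 0.877·0.827) = 1.7040/1.7253 = 0.9877.
Compose with the tertiary particle (u' = -0.845 in the decay electron frame): u_2 = (-0.845 + 0.988) / (1 + (-0.845)·0.988) = 0.1427/0.1654 = 0.8624.

+0.862c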